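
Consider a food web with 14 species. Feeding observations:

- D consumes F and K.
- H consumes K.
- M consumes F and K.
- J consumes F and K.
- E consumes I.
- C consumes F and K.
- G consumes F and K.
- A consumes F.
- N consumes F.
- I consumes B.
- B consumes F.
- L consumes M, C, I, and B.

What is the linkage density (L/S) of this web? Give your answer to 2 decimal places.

There are L = 20 links among S = 14 species.
L/S = 20/14 = 1.4286 ≈ 1.43.

L/S = 1.43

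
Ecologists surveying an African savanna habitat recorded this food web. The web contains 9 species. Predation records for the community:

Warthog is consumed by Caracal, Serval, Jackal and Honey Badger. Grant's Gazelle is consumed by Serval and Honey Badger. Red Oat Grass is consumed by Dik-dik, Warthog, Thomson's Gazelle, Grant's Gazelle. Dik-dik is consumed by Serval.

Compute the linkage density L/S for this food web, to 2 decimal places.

L/S = 1.22

There are L = 11 links among S = 9 species.
L/S = 11/9 = 1.2222 ≈ 1.22.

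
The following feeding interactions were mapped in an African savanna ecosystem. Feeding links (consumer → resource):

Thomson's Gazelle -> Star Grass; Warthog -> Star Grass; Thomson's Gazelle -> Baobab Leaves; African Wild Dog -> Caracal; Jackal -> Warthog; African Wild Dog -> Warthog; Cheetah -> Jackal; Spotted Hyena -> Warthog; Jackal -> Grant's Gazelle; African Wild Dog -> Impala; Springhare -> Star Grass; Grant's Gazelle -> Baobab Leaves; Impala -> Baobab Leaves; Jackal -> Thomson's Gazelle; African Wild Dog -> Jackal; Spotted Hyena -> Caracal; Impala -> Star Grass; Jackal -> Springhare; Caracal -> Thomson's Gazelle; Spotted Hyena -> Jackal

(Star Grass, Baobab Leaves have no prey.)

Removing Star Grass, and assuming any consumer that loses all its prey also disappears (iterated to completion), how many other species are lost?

Remove Star Grass.
Round 1: Warthog (all prey gone), Springhare (all prey gone) → extinct.
No further losses. Total secondary extinctions: 2.

2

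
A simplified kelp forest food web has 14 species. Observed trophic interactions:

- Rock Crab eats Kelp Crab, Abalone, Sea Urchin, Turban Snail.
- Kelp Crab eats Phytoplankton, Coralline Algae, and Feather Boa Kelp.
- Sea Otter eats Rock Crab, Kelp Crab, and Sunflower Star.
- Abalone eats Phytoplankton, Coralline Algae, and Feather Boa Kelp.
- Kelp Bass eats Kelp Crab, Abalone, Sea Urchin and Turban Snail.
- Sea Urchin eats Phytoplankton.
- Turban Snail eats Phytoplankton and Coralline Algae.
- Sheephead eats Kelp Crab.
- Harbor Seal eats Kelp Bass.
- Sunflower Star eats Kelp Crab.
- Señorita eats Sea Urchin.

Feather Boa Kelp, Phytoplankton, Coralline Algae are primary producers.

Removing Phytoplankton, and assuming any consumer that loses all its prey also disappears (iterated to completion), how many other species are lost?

Remove Phytoplankton.
Round 1: Sea Urchin (all prey gone) → extinct.
Round 2: Señorita (all prey gone) → extinct.
No further losses. Total secondary extinctions: 2.

2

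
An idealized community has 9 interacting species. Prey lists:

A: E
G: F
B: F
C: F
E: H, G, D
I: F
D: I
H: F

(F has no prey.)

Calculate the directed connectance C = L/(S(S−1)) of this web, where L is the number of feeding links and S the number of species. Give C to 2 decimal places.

C = 0.14

The web has S = 9 species and L = 10 feeding links.
C = L / (S(S−1)) = 10 / 72 = 0.1389 ≈ 0.14.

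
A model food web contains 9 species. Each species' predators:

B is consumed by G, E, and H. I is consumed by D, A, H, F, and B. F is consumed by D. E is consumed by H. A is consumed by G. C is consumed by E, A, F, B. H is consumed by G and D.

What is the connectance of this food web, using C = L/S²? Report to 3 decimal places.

C = 0.210

The web has S = 9 species and L = 17 feeding links.
C = L / S² = 17 / 81 = 0.2099 ≈ 0.210.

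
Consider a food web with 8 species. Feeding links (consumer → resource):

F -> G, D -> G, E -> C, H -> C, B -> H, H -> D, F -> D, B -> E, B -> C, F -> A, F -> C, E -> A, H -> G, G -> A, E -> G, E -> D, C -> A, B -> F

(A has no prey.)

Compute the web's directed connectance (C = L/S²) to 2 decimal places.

The web has S = 8 species and L = 18 feeding links.
C = L / S² = 18 / 64 = 0.2812 ≈ 0.28.

C = 0.28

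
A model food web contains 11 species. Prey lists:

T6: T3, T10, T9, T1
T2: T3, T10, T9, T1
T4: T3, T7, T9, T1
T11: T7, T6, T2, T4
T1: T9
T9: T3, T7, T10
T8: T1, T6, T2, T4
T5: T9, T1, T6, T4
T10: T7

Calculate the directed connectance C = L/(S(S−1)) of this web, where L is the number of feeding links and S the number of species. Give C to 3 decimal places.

C = 0.264

The web has S = 11 species and L = 29 feeding links.
C = L / (S(S−1)) = 29 / 110 = 0.2636 ≈ 0.264.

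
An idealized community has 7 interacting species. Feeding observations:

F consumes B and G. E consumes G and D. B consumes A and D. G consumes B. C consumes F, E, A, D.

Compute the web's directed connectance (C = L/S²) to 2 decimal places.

The web has S = 7 species and L = 11 feeding links.
C = L / S² = 11 / 49 = 0.2245 ≈ 0.22.

C = 0.22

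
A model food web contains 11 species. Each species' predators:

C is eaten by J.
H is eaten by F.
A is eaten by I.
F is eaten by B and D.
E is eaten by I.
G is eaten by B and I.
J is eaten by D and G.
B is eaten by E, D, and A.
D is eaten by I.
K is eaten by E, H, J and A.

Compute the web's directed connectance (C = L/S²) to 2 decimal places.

The web has S = 11 species and L = 18 feeding links.
C = L / S² = 18 / 121 = 0.1488 ≈ 0.15.

C = 0.15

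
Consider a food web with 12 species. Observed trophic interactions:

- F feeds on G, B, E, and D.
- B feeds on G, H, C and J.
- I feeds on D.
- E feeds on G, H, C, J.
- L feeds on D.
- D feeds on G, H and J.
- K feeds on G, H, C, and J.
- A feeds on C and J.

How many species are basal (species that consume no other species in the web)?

4

Basal species (no prey listed): G, J, C, H.
Count: 4.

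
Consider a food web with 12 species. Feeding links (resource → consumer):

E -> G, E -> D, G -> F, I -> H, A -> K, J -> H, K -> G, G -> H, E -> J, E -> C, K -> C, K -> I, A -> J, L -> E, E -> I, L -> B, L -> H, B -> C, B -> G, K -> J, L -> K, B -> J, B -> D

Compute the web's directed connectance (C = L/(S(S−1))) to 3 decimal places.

The web has S = 12 species and L = 23 feeding links.
C = L / (S(S−1)) = 23 / 132 = 0.1742 ≈ 0.174.

C = 0.174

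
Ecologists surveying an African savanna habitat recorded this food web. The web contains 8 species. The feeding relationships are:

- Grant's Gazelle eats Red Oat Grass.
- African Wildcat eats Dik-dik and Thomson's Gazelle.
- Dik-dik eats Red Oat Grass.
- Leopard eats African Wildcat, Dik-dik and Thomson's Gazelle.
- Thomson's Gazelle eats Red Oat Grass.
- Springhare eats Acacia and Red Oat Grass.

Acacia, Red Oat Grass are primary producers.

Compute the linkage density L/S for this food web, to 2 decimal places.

There are L = 10 links among S = 8 species.
L/S = 10/8 = 1.2500 ≈ 1.25.

L/S = 1.25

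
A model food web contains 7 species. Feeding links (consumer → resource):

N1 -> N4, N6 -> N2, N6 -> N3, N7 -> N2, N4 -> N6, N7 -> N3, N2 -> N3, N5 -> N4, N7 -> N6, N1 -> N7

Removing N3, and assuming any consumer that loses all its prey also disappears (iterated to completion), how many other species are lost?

Remove N3.
Round 1: N2 (all prey gone) → extinct.
Round 2: N6 (all prey gone) → extinct.
Round 3: N7 (all prey gone), N4 (all prey gone) → extinct.
Round 4: N1 (all prey gone), N5 (all prey gone) → extinct.
No further losses. Total secondary extinctions: 6.

6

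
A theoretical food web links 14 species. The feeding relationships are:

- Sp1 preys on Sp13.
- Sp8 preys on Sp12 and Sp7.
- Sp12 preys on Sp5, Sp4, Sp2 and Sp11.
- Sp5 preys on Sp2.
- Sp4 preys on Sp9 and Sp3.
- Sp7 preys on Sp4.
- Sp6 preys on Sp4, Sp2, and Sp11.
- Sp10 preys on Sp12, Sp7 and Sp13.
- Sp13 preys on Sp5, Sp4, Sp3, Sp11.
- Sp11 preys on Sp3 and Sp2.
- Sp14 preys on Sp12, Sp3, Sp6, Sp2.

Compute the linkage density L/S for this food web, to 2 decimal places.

L/S = 1.93

There are L = 27 links among S = 14 species.
L/S = 27/14 = 1.9286 ≈ 1.93.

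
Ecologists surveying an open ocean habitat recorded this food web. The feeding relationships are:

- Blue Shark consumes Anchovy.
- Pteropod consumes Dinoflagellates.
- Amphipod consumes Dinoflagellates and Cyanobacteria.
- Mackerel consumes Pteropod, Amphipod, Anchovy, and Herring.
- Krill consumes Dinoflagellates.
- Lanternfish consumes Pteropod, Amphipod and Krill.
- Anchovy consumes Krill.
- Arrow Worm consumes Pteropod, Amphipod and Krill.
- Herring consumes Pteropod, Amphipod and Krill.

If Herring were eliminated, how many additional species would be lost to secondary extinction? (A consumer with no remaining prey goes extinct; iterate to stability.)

0

Remove Herring.
Every predator of it retains at least one other prey: Mackerel still has Pteropod, Amphipod, Anchovy.
No consumer loses all prey, so no secondary extinctions occur.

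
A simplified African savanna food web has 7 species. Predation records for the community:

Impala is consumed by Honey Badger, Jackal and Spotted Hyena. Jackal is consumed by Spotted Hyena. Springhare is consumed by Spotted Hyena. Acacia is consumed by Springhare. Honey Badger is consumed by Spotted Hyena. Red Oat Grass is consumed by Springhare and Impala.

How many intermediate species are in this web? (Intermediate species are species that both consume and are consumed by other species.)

Intermediate species (has both prey and predators): Impala, Springhare, Jackal, Honey Badger.
Count: 4.

4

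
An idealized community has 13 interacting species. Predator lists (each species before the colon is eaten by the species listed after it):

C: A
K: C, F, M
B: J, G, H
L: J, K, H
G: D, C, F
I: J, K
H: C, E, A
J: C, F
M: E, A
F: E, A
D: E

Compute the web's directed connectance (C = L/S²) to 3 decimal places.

C = 0.148

The web has S = 13 species and L = 25 feeding links.
C = L / S² = 25 / 169 = 0.1479 ≈ 0.148.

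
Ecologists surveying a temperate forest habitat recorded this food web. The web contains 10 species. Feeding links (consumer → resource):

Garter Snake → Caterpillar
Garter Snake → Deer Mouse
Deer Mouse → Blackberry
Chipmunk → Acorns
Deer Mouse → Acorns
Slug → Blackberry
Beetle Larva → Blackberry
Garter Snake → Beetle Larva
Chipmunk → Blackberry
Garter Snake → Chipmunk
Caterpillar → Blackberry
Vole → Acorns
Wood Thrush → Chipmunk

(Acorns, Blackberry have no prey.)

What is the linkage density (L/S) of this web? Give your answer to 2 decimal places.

L/S = 1.30

There are L = 13 links among S = 10 species.
L/S = 13/10 = 1.3000 ≈ 1.30.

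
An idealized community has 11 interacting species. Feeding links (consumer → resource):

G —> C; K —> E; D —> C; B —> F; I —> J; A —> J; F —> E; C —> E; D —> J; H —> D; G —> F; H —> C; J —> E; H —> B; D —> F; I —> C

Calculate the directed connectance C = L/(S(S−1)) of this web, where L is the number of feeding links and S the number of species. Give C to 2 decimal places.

C = 0.15

The web has S = 11 species and L = 16 feeding links.
C = L / (S(S−1)) = 16 / 110 = 0.1455 ≈ 0.15.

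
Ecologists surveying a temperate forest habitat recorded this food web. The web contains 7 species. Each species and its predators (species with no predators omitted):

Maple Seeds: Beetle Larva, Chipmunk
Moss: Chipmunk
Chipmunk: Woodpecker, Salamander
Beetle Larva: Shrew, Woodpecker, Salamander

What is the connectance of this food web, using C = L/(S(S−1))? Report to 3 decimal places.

The web has S = 7 species and L = 8 feeding links.
C = L / (S(S−1)) = 8 / 42 = 0.1905 ≈ 0.190.

C = 0.190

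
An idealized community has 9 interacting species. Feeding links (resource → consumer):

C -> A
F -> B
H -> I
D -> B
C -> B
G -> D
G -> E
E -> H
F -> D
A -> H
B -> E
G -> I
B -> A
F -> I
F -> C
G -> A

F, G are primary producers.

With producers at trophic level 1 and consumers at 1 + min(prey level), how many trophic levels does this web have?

3

Producers (level 1): F, G.
Following each consumer down to its lowest-level prey: G → E → H (levels 1 through 3).
All prey of H (E 2, A 2) are at level 2 or above, so H is at level 1 + 2 = 3.
Every consumer has at least one prey at level 2 or below, so none exceeds level 3.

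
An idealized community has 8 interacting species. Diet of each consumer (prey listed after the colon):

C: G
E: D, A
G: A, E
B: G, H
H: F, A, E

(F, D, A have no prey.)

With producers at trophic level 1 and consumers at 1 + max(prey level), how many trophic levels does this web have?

Producers (level 1): F, D, A.
D → E → G → C gives C level 4.
No species has a prey at level 4, so no species reaches level 5.

4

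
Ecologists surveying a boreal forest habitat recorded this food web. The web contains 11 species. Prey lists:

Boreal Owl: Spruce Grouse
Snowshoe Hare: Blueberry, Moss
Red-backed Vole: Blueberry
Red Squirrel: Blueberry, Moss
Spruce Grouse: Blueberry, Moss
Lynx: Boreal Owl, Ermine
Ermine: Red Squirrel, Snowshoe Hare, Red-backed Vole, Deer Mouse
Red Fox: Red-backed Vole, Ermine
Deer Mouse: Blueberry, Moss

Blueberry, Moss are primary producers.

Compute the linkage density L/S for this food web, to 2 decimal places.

There are L = 18 links among S = 11 species.
L/S = 18/11 = 1.6364 ≈ 1.64.

L/S = 1.64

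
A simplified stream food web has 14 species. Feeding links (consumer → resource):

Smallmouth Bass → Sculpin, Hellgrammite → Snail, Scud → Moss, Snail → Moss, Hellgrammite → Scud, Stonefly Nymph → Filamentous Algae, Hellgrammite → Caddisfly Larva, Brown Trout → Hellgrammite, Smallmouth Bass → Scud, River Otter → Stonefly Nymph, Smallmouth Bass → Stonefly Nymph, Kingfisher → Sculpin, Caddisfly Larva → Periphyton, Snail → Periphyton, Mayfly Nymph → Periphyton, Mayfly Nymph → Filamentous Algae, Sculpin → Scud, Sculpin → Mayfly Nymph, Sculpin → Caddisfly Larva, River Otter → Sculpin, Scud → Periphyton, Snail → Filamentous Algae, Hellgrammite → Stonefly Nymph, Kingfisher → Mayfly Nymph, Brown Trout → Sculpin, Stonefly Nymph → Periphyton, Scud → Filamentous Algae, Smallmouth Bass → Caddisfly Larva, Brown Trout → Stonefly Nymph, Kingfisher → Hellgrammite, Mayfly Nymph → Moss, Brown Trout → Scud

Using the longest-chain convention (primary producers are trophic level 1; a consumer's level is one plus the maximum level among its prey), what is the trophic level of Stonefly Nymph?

Periphyton is a producer → level 1.
Stonefly Nymph eats Periphyton (level 1); other prey at levels: Filamentous Algae 1 → level 2.

Trophic level 2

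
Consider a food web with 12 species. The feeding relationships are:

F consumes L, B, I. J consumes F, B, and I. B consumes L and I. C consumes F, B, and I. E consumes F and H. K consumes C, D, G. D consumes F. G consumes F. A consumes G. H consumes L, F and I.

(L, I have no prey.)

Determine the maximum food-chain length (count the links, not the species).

4 links

One longest chain: L → B → F → C → K.
It has 5 species and 4 links.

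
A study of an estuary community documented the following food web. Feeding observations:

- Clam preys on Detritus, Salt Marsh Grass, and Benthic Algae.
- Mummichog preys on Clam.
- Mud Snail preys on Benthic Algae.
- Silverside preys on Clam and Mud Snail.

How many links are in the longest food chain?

One longest chain: Detritus → Clam → Mummichog.
It has 3 species and 2 links.

2 links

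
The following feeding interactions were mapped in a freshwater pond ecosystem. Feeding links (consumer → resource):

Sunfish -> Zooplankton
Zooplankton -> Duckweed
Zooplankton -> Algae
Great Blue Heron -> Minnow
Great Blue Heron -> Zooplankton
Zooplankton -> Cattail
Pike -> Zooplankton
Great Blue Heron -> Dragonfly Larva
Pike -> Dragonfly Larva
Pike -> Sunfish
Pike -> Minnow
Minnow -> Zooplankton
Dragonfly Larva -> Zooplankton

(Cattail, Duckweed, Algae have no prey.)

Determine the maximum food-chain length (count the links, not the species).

3 links

One longest chain: Cattail → Zooplankton → Sunfish → Pike.
It has 4 species and 3 links.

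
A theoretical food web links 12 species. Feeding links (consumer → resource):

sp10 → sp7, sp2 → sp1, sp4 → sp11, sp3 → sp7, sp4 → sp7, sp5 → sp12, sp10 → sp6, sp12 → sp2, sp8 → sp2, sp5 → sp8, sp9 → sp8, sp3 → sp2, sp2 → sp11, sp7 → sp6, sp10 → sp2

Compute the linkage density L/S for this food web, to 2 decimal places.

L/S = 1.25

There are L = 15 links among S = 12 species.
L/S = 15/12 = 1.2500 ≈ 1.25.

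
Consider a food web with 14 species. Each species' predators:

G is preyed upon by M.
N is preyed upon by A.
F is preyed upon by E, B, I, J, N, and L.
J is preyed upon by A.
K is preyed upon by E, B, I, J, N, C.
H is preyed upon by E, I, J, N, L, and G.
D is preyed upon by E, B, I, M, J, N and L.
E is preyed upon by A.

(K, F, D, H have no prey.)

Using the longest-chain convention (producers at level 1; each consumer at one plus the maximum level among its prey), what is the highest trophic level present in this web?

3

Producers (level 1): K, F, D, H.
H → G → M gives M level 3.
No species has a prey at level 3, so no species reaches level 4.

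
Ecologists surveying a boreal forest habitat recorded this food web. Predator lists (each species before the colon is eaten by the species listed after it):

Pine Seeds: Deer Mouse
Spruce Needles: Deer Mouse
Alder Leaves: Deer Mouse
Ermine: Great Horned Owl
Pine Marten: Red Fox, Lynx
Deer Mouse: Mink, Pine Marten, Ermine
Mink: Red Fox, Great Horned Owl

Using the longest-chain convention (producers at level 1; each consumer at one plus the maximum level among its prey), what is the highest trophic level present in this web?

4

Producers (level 1): Spruce Needles, Pine Seeds, Alder Leaves.
Spruce Needles → Deer Mouse → Pine Marten → Lynx gives Lynx level 4.
No species has a prey at level 4, so no species reaches level 5.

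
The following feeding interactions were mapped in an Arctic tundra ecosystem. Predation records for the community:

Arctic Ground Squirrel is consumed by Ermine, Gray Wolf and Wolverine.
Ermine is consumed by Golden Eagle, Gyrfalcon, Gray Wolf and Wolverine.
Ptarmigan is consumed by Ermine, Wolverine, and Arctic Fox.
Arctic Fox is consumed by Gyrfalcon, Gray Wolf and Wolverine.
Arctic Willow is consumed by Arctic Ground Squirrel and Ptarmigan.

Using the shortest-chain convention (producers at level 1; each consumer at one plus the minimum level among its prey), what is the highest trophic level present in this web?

4

Producers (level 1): Arctic Willow.
Following each consumer down to its lowest-level prey: Arctic Willow → Ptarmigan → Ermine → Gyrfalcon (levels 1 through 4).
All prey of Gyrfalcon (Ermine 3, Arctic Fox 3) are at level 3 or above, so Gyrfalcon is at level 1 + 3 = 4.
Every consumer has at least one prey at level 3 or below, so none exceeds level 4.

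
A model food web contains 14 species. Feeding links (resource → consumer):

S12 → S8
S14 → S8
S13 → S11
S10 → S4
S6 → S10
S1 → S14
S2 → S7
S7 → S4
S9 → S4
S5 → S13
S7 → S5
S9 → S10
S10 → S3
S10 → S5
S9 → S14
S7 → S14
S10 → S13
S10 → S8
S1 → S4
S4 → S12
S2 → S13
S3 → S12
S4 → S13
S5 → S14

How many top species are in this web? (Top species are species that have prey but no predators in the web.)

Top species (has prey, but nothing eats it): S8, S11.
Count: 2.

2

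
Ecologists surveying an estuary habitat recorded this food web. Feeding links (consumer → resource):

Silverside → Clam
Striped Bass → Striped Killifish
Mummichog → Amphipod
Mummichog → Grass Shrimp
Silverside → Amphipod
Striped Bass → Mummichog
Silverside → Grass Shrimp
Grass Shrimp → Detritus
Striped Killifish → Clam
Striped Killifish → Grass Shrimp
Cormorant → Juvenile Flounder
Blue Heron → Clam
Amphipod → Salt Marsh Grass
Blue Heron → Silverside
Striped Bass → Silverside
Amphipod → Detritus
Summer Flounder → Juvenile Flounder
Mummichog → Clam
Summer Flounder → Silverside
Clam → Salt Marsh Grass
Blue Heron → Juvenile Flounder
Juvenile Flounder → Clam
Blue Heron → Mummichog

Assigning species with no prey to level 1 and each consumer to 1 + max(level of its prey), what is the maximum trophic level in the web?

Basal resources (level 1): Salt Marsh Grass, Detritus.
Salt Marsh Grass → Clam → Juvenile Flounder → Cormorant gives Cormorant level 4.
No species has a prey at level 4, so no species reaches level 5.

4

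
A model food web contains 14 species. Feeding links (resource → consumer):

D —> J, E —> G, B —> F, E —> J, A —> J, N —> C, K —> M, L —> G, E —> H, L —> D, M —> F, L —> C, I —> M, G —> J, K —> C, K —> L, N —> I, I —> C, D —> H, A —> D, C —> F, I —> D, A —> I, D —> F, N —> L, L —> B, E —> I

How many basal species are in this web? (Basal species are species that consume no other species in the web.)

4

Basal species (no prey listed): E, N, A, K.
Count: 4.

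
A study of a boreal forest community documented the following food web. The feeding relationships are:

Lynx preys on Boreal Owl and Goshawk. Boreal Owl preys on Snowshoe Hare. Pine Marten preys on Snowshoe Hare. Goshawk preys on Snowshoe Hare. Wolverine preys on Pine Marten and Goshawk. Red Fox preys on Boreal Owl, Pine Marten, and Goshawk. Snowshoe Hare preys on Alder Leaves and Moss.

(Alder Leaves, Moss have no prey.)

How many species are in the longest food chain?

4 species

One longest chain: Alder Leaves → Snowshoe Hare → Boreal Owl → Lynx.
It has 4 species and 3 links.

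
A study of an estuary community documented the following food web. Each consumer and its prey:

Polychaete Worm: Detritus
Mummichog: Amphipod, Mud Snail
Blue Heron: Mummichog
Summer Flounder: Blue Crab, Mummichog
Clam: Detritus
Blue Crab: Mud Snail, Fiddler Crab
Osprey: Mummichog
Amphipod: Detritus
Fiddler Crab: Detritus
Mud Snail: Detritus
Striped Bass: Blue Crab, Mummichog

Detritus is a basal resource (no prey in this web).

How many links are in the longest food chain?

3 links

One longest chain: Detritus → Mud Snail → Blue Crab → Striped Bass.
It has 4 species and 3 links.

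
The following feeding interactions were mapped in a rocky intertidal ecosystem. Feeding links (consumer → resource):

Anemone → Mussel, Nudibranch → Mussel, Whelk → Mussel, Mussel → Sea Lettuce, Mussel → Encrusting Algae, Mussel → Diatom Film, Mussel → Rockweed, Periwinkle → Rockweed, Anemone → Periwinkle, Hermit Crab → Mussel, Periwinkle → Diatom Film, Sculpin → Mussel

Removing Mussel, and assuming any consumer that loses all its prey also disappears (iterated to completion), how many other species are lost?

4

Remove Mussel.
Round 1: Whelk (all prey gone), Sculpin (all prey gone), Hermit Crab (all prey gone), Nudibranch (all prey gone) → extinct.
No further losses. Total secondary extinctions: 4.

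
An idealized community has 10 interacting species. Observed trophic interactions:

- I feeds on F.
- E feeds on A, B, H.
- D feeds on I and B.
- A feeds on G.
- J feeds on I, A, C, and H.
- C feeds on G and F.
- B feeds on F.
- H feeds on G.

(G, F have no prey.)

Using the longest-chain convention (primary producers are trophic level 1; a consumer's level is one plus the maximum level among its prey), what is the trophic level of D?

F is a producer → level 1.
I eats F → level 2.
D eats I (level 2); other prey at levels: B 2 → level 3.

Trophic level 3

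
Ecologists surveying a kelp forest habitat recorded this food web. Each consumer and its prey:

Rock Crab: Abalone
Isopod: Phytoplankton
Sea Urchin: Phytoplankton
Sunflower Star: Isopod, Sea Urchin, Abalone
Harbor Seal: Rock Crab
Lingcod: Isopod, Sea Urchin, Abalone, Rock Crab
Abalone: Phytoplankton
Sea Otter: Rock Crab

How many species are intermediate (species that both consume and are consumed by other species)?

Intermediate species (has both prey and predators): Isopod, Sea Urchin, Abalone, Rock Crab.
Count: 4.

4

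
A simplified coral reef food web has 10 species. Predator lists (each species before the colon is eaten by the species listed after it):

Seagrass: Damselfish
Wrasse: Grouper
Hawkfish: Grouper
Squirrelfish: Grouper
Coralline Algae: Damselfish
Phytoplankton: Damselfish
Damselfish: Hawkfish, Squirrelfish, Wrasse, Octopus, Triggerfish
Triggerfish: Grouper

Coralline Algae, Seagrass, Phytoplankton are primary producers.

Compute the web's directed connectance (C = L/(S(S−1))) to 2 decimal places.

C = 0.13

The web has S = 10 species and L = 12 feeding links.
C = L / (S(S−1)) = 12 / 90 = 0.1333 ≈ 0.13.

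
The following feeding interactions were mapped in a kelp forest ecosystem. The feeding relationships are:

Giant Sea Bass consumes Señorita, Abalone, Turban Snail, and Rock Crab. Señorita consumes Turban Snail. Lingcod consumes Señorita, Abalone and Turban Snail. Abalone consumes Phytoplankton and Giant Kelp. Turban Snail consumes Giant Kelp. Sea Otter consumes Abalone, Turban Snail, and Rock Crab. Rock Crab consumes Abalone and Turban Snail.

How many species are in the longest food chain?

4 species

One longest chain: Giant Kelp → Turban Snail → Rock Crab → Sea Otter.
It has 4 species and 3 links.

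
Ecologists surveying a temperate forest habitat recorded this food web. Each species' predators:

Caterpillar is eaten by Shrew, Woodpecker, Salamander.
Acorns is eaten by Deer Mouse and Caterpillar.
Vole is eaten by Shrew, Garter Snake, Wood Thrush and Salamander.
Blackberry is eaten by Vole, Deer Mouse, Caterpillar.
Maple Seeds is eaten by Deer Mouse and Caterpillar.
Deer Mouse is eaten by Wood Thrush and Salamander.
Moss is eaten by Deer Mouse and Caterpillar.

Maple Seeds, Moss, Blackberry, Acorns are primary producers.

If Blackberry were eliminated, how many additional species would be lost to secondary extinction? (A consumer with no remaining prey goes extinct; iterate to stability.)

2

Remove Blackberry.
Round 1: Vole (all prey gone) → extinct.
Round 2: Garter Snake (all prey gone) → extinct.
No further losses. Total secondary extinctions: 2.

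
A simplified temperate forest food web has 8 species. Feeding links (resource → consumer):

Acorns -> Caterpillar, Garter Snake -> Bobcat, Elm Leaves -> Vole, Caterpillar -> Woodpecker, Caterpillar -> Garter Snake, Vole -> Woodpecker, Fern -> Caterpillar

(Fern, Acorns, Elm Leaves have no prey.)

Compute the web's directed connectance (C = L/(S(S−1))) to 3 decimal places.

The web has S = 8 species and L = 7 feeding links.
C = L / (S(S−1)) = 7 / 56 = 0.1250 ≈ 0.125.

C = 0.125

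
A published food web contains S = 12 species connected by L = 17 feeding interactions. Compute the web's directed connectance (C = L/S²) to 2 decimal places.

The web has S = 12 species and L = 17 feeding links.
C = L / S² = 17 / 144 = 0.1181 ≈ 0.12.

C = 0.12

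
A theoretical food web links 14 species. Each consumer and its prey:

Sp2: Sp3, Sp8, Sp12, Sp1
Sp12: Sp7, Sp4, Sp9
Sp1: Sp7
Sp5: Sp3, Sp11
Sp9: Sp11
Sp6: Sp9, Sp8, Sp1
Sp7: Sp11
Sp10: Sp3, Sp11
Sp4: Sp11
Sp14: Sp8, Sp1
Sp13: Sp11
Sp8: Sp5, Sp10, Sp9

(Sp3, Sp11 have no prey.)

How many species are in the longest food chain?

4 species

One longest chain: Sp3 → Sp5 → Sp8 → Sp2.
It has 4 species and 3 links.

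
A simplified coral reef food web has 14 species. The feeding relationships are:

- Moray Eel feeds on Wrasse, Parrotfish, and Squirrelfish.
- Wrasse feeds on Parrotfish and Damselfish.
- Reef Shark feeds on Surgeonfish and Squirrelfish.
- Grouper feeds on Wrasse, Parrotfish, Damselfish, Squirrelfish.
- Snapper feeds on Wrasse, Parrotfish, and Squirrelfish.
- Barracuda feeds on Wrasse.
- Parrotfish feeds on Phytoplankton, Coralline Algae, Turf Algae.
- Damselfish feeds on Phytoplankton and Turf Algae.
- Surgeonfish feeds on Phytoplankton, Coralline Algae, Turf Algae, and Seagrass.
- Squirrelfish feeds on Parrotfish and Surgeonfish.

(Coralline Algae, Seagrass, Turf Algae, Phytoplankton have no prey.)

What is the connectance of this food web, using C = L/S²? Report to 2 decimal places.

C = 0.13

The web has S = 14 species and L = 26 feeding links.
C = L / S² = 26 / 196 = 0.1327 ≈ 0.13.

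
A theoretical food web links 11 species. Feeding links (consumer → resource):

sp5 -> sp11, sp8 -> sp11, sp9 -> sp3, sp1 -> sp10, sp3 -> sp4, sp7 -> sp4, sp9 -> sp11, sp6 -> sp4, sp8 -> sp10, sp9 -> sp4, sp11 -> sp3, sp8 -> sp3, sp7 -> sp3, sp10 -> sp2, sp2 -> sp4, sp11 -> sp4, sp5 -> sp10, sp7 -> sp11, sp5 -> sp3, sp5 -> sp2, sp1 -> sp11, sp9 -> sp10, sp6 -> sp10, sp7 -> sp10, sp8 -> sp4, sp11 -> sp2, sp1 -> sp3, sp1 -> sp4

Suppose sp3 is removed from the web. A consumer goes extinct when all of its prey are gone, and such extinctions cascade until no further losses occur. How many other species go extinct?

0

Remove sp3.
Every predator of it retains at least one other prey: sp11 still has sp4, sp2; sp1 still has sp4, sp11, sp10; sp7 still has sp4, sp11, sp10; sp8 still has sp4, sp11, sp10; sp5 still has sp2, sp11, sp10; sp9 still has sp4, sp11, sp10.
No consumer loses all prey, so no secondary extinctions occur.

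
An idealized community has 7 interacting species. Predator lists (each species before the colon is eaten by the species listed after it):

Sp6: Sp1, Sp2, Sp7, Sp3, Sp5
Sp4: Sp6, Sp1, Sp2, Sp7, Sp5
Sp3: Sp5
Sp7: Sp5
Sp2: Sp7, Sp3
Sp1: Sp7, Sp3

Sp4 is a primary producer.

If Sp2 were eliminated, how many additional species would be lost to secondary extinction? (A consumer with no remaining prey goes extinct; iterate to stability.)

0

Remove Sp2.
Every predator of it retains at least one other prey: Sp7 still has Sp4, Sp6, Sp1; Sp3 still has Sp6, Sp1.
No consumer loses all prey, so no secondary extinctions occur.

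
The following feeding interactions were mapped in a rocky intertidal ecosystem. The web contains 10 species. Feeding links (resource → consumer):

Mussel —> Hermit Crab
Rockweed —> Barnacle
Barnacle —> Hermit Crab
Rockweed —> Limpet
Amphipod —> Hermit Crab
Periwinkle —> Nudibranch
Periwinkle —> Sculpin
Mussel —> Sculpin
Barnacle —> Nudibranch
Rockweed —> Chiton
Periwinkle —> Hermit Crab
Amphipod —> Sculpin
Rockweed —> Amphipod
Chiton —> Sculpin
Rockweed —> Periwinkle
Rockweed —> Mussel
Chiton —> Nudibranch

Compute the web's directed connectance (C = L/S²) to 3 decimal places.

C = 0.170

The web has S = 10 species and L = 17 feeding links.
C = L / S² = 17 / 100 = 0.1700 ≈ 0.170.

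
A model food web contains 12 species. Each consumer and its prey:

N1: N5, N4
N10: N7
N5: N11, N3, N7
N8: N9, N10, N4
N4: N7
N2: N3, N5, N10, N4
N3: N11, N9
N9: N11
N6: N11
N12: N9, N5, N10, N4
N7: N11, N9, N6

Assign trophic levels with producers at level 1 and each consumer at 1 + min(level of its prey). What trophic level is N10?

Trophic level 3

N11 is a producer → level 1.
N7 eats N11 → level 2.
N10 eats N7 → level 3.
No prey of N10 is below level 2, so 3 is the minimum.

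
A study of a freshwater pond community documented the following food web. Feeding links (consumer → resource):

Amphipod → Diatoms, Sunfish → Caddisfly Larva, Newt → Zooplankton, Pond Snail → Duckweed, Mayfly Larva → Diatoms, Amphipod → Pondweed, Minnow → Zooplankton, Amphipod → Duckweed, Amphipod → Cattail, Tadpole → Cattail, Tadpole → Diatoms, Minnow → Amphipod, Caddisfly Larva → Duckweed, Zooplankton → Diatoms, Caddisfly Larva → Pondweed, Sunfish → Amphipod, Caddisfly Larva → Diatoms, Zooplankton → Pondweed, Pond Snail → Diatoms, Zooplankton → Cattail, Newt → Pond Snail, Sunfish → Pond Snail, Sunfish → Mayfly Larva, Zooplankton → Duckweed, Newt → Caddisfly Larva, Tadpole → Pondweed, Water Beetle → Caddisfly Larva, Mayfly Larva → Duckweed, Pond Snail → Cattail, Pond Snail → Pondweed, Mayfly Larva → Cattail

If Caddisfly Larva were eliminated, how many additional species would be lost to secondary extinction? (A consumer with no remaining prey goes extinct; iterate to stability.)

1

Remove Caddisfly Larva.
Round 1: Water Beetle (all prey gone) → extinct.
No further losses. Total secondary extinctions: 1.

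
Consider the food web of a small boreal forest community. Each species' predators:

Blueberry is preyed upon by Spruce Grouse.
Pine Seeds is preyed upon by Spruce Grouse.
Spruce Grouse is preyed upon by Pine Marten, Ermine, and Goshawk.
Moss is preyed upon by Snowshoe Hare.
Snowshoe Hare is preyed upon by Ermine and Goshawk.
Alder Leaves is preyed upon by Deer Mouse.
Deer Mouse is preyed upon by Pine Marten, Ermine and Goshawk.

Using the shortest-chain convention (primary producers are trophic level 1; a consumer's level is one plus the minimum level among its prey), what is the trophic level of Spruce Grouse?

Blueberry is a producer → level 1.
Spruce Grouse eats Blueberry → level 2.

Trophic level 2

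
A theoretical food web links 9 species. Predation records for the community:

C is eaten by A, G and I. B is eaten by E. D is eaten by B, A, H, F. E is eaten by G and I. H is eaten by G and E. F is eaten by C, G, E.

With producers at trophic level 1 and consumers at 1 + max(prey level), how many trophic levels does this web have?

4

Producers (level 1): D.
D → F → C → I gives I level 4.
No species has a prey at level 4, so no species reaches level 5.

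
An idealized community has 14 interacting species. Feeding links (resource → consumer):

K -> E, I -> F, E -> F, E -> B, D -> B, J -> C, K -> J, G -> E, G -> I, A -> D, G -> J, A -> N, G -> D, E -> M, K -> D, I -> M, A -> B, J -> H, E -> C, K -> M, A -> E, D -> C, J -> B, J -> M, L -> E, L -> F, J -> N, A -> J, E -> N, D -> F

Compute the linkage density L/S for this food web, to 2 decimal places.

L/S = 2.14

There are L = 30 links among S = 14 species.
L/S = 30/14 = 2.1429 ≈ 2.14.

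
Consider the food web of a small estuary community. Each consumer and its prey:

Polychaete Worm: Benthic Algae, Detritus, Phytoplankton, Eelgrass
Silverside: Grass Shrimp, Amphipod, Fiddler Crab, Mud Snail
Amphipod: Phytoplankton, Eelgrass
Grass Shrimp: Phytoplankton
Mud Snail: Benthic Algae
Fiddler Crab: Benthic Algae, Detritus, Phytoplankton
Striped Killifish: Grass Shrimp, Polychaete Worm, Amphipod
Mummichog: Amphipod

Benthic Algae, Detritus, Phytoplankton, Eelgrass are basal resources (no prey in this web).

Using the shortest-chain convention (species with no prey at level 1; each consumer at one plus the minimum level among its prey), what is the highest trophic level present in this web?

Basal resources (level 1): Benthic Algae, Detritus, Phytoplankton, Eelgrass.
Following each consumer down to its lowest-level prey: Benthic Algae → Mud Snail → Silverside (levels 1 through 3).
All prey of Silverside (Mud Snail 2, Grass Shrimp 2, Amphipod 2, Fiddler Crab 2) are at level 2 or above, so Silverside is at level 1 + 2 = 3.
Every consumer has at least one prey at level 2 or below, so none exceeds level 3.

3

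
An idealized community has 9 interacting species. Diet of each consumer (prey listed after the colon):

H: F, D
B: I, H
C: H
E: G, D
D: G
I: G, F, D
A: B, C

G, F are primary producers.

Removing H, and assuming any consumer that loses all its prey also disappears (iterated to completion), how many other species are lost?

Remove H.
Round 1: C (all prey gone) → extinct.
No further losses. Total secondary extinctions: 1.

1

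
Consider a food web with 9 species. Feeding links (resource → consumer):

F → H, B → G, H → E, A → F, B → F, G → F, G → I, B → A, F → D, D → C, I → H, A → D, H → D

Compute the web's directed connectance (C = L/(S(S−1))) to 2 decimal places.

The web has S = 9 species and L = 13 feeding links.
C = L / (S(S−1)) = 13 / 72 = 0.1806 ≈ 0.18.

C = 0.18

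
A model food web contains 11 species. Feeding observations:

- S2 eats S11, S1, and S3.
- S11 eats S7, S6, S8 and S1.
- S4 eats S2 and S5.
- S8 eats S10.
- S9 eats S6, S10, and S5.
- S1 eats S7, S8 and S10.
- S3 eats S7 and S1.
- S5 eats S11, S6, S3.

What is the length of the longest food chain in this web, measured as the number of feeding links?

One longest chain: S10 → S8 → S1 → S11 → S5 → S4.
It has 6 species and 5 links.

5 links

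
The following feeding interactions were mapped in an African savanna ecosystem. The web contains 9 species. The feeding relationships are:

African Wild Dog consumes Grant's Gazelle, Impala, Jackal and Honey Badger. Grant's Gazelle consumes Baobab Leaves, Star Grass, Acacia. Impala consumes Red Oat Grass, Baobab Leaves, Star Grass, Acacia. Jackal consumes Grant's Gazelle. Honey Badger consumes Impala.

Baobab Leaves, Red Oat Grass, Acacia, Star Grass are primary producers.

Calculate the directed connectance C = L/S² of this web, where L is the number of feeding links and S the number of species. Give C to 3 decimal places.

The web has S = 9 species and L = 13 feeding links.
C = L / S² = 13 / 81 = 0.1605 ≈ 0.160.

C = 0.160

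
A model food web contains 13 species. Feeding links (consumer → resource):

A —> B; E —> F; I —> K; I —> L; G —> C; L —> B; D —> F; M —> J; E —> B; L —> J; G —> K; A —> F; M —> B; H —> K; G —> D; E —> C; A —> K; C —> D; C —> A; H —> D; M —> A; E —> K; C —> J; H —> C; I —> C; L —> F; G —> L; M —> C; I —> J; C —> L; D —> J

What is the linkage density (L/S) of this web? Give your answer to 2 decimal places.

L/S = 2.38

There are L = 31 links among S = 13 species.
L/S = 31/13 = 2.3846 ≈ 2.38.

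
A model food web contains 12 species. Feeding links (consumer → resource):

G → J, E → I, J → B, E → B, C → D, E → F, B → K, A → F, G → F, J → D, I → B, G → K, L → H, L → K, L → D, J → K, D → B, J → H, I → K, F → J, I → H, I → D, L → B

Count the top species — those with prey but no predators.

Top species (has prey, but nothing eats it): L, C, G, E, A.
Count: 5.

5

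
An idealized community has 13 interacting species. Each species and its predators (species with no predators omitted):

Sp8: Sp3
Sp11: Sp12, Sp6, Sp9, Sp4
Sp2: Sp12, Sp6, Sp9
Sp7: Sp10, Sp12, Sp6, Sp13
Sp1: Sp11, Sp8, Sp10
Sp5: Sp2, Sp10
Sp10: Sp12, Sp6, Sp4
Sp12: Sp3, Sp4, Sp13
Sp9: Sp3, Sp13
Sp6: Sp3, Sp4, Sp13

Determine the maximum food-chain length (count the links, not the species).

One longest chain: Sp1 → Sp11 → Sp6 → Sp3.
It has 4 species and 3 links.

3 links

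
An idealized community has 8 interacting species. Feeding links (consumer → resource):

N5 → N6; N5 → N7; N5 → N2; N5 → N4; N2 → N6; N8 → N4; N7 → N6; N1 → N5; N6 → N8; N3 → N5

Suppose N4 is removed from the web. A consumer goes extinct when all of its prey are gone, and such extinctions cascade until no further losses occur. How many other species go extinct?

Remove N4.
Round 1: N8 (all prey gone) → extinct.
Round 2: N6 (all prey gone) → extinct.
Round 3: N2 (all prey gone), N7 (all prey gone) → extinct.
Round 4: N5 (all prey gone) → extinct.
Round 5: N3 (all prey gone), N1 (all prey gone) → extinct.
No further losses. Total secondary extinctions: 7.

7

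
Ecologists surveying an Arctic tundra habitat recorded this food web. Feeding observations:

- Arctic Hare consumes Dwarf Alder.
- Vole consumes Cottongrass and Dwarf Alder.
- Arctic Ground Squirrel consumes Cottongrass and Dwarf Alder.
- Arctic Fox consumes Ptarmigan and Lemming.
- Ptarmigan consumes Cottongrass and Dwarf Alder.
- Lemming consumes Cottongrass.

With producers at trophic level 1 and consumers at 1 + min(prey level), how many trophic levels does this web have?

Producers (level 1): Cottongrass, Dwarf Alder.
Following each consumer down to its lowest-level prey: Cottongrass → Ptarmigan → Arctic Fox (levels 1 through 3).
All prey of Arctic Fox (Ptarmigan 2, Lemming 2) are at level 2 or above, so Arctic Fox is at level 1 + 2 = 3.
Every consumer has at least one prey at level 2 or below, so none exceeds level 3.

3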